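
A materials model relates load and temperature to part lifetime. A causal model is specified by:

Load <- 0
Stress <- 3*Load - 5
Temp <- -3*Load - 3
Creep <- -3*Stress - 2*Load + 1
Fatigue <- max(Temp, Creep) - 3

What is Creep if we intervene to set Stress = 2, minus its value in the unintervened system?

Under do(Stress=2), the mechanism Stress <- 3*Load - 5 is discarded; Stress is fixed at 2.
Creep = -3*Stress - 2*Load + 1  [with Stress=2, Load=0]  = -5
Without intervention: Stress = 3*Load - 5  [with Load=0]  = -5; Creep = -3*Stress - 2*Load + 1  [with Stress=-5, Load=0]  = 16.
Change = -5 − 16 = -21.

-21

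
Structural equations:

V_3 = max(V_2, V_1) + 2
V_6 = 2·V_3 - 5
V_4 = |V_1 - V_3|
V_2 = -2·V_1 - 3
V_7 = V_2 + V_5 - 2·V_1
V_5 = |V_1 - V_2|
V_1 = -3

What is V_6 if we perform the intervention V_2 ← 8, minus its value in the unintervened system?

Under do(V_2=8), the mechanism V_2 = -2·V_1 - 3 is discarded; V_2 is fixed at 8.
V_3 = max(V_2, V_1) + 2  [with V_2=8, V_1=-3]  = 10
V_6 = 2·V_3 - 5  [with V_3=10]  = 15
Without intervention: V_2 = -2·V_1 - 3  [with V_1=-3]  = 3; V_3 = max(V_2, V_1) + 2  [with V_2=3, V_1=-3]  = 5; V_6 = 2·V_3 - 5  [with V_3=5]  = 5.
Change = 15 − 5 = 10.

10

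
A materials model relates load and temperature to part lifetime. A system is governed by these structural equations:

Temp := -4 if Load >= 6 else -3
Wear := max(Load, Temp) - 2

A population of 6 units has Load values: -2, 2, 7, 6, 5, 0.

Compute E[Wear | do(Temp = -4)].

Every unit gets Temp=-4 under the intervention. Wear values become -4, 0, 5, 4, 3, -2; E[Wear|do(Temp=-4)] = 1.

1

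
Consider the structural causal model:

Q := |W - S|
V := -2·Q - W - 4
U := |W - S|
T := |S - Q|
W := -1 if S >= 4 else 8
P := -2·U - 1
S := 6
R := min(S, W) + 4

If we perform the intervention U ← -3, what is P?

Under do(U=-3), the mechanism U := |W - S| is discarded; U is fixed at -3.
P = -2·U - 1  [with U=-3]  = 5

5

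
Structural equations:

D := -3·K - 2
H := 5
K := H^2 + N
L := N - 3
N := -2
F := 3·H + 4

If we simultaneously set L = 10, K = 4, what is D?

The joint intervention fixes L = 10, K = 4, removing each variable's own equation.
D = -3·K - 2  [with K=4]  = -14

-14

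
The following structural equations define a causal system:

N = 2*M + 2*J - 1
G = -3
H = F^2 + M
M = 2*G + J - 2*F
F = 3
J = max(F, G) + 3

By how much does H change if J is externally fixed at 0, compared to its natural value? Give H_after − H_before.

do(J=0) replaces the equation J = max(F, G) + 3 with the constant J = 0.
M = 2*G + J - 2*F  [with G=-3, J=0, F=3]  = -12
H = F^2 + M  [with F=3, M=-12]  = -3
Without intervention: J = max(F, G) + 3  [with F=3, G=-3]  = 6; M = 2*G + J - 2*F  [with G=-3, J=6, F=3]  = -6; H = F^2 + M  [with F=3, M=-6]  = 3.
Change = -3 − 3 = -6.

-6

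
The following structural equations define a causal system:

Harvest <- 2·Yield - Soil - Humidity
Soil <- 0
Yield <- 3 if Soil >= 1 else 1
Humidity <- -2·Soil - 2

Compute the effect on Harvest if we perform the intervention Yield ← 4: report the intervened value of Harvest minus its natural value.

The intervention breaks the incoming arrows to Yield: Yield <- 3 if Soil >= 1 else 1 no longer applies, and Yield = 4.
Humidity = -2·Soil - 2  [with Soil=0]  = -2
Harvest = 2·Yield - Soil - Humidity  [with Yield=4, Soil=0, Humidity=-2]  = 10
Without intervention: Humidity = -2·Soil - 2  [with Soil=0]  = -2; Yield = 3 if Soil >= 1 else 1  [with Soil=0]  = 1; Harvest = 2·Yield - Soil - Humidity  [with Yield=1, Soil=0, Humidity=-2]  = 4.
Change = 10 − 4 = 6.

6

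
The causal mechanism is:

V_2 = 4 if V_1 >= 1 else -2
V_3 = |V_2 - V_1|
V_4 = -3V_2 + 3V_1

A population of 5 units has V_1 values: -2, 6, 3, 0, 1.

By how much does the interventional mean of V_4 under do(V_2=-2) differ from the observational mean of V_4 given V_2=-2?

The intervention sets V_2=-2 in all 5 units regardless of V_1. Recomputing V_4 per unit gives 0, 24, 15, 6, 9; average 10.8.
E[V_4|V_2=-2] averages over only the 2 units with V_2=-2 (V_1 = -2, 0): V_4 = 0, 6, mean 3.
Difference = 10.8 − 3 = 7.8.

7.8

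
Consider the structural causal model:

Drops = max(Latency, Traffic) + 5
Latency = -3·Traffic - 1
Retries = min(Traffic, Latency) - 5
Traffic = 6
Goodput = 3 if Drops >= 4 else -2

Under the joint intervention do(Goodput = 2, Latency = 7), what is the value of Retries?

Setting Goodput = 2, Latency = 7 by intervention discards those variables' equations.
Retries = min(Traffic, Latency) - 5  [with Traffic=6, Latency=7]  = 1

1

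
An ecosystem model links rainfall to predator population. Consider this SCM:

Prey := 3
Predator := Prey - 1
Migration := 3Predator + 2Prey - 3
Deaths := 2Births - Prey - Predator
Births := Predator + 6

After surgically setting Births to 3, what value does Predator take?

Under do(Births=3), the mechanism Births := Predator + 6 is discarded; Births is fixed at 3.
Since Predator is not a descendant of the intervened variable, it is unaffected.
Predator = Prey - 1  [with Prey=3]  = 2

2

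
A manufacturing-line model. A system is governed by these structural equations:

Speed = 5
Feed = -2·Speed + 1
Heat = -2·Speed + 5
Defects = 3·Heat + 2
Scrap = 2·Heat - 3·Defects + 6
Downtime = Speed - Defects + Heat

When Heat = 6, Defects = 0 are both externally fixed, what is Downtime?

Setting Heat = 6, Defects = 0 by intervention discards those variables' equations.
Downtime = Speed - Defects + Heat  [with Speed=5, Defects=0, Heat=6]  = 11

11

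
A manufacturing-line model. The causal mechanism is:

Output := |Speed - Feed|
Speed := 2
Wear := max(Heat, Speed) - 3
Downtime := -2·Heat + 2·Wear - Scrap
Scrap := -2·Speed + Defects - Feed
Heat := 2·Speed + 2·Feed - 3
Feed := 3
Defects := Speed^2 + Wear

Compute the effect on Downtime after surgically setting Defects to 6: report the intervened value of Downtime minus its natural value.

do(Defects=6) replaces the equation Defects := Speed^2 + Wear with the constant Defects = 6.
Heat = 2·Speed + 2·Feed - 3  [with Speed=2, Feed=3]  = 7
Wear = max(Heat, Speed) - 3  [with Heat=7, Speed=2]  = 4
Scrap = -2·Speed + Defects - Feed  [with Speed=2, Defects=6, Feed=3]  = -1
Downtime = -2·Heat + 2·Wear - Scrap  [with Heat=7, Wear=4, Scrap=-1]  = -5
Without intervention: Heat = 2·Speed + 2·Feed - 3  [with Speed=2, Feed=3]  = 7; Wear = max(Heat, Speed) - 3  [with Heat=7, Speed=2]  = 4; Defects = Speed^2 + Wear  [with Speed=2, Wear=4]  = 8; Scrap = -2·Speed + Defects - Feed  [with Speed=2, Defects=8, Feed=3]  = 1; Downtime = -2·Heat + 2·Wear - Scrap  [with Heat=7, Wear=4, Scrap=1]  = -7.
Change = -5 − (-7) = 2.

2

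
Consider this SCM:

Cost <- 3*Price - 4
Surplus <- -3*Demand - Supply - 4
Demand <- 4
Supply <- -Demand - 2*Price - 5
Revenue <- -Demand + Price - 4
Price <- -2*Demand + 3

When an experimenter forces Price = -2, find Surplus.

-11

Under do(Price=-2), the mechanism Price <- -2*Demand + 3 is discarded; Price is fixed at -2.
Supply = -Demand - 2*Price - 5  [with Demand=4, Price=-2]  = -5
Surplus = -3*Demand - Supply - 4  [with Demand=4, Supply=-5]  = -11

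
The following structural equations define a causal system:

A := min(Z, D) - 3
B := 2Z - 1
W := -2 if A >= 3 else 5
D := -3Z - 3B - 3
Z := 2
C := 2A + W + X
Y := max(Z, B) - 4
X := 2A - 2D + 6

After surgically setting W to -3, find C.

-45

Under do(W=-3), the mechanism W := -2 if A >= 3 else 5 is discarded; W is fixed at -3.
B = 2Z - 1  [with Z=2]  = 3
D = -3Z - 3B - 3  [with Z=2, B=3]  = -18
A = min(Z, D) - 3  [with Z=2, D=-18]  = -21
X = 2A - 2D + 6  [with A=-21, D=-18]  = 0
C = 2A + W + X  [with A=-21, W=-3, X=0]  = -45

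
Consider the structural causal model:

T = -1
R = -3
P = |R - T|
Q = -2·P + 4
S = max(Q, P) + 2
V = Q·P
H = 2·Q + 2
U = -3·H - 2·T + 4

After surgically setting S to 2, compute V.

The intervention breaks the incoming arrows to S: S = max(Q, P) + 2 no longer applies, and S = 2.
Since V is not a descendant of the intervened variable, it is unaffected.
P = |R - T|  [with R=-3, T=-1]  = 2
Q = -2·P + 4  [with P=2]  = 0
V = Q·P  [with Q=0, P=2]  = 0

0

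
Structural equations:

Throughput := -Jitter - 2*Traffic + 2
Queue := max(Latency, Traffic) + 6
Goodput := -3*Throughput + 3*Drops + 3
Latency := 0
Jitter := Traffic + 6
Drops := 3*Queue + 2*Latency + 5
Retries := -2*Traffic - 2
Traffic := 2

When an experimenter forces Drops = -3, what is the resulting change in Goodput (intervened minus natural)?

-96

do(Drops=-3) replaces the equation Drops := 3*Queue + 2*Latency + 5 with the constant Drops = -3.
Jitter = Traffic + 6  [with Traffic=2]  = 8
Throughput = -Jitter - 2*Traffic + 2  [with Jitter=8, Traffic=2]  = -10
Goodput = -3*Throughput + 3*Drops + 3  [with Throughput=-10, Drops=-3]  = 24
Without intervention: Queue = max(Latency, Traffic) + 6  [with Latency=0, Traffic=2]  = 8; Drops = 3*Queue + 2*Latency + 5  [with Queue=8, Latency=0]  = 29; Jitter = Traffic + 6  [with Traffic=2]  = 8; Throughput = -Jitter - 2*Traffic + 2  [with Jitter=8, Traffic=2]  = -10; Goodput = -3*Throughput + 3*Drops + 3  [with Throughput=-10, Drops=29]  = 120.
Change = 24 − 120 = -96.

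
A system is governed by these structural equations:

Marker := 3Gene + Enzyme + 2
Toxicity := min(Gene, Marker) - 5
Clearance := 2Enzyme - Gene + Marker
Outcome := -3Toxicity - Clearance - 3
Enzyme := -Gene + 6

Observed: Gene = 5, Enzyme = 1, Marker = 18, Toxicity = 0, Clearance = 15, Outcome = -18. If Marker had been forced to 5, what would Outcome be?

The intervention breaks the incoming arrows to Marker: Marker := 3Gene + Enzyme + 2 no longer applies, and Marker = 5.
Enzyme = -Gene + 6  [with Gene=5]  = 1
Toxicity = min(Gene, Marker) - 5  [with Gene=5, Marker=5]  = 0
Clearance = 2Enzyme - Gene + Marker  [with Enzyme=1, Gene=5, Marker=5]  = 2
Outcome = -3Toxicity - Clearance - 3  [with Toxicity=0, Clearance=2]  = -5

-5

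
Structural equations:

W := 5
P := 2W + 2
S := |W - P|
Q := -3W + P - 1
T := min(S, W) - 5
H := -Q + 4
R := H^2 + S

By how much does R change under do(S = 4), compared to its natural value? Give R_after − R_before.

-3

The intervention breaks the incoming arrows to S: S := |W - P| no longer applies, and S = 4.
P = 2W + 2  [with W=5]  = 12
Q = -3W + P - 1  [with W=5, P=12]  = -4
H = -Q + 4  [with Q=-4]  = 8
R = H^2 + S  [with H=8, S=4]  = 68
Without intervention: P = 2W + 2  [with W=5]  = 12; S = |W - P|  [with W=5, P=12]  = 7; Q = -3W + P - 1  [with W=5, P=12]  = -4; H = -Q + 4  [with Q=-4]  = 8; R = H^2 + S  [with H=8, S=7]  = 71.
Change = 68 − 71 = -3.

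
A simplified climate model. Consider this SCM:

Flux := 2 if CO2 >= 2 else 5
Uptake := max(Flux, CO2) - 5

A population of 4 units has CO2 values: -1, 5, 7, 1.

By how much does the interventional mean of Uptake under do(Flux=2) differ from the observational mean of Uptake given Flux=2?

-2

do(Flux=2) breaks Flux's dependence on CO2. With Flux=2 fixed, Uptake across the units is -3, 0, 2, -3, mean -1.
Observing Flux=2 restricts to units where Flux's equation naturally yields 2: CO2 ∈ {5, 7}. In that subpopulation Uptake = 0, 2, mean 1.
Difference = -1 − 1 = -2.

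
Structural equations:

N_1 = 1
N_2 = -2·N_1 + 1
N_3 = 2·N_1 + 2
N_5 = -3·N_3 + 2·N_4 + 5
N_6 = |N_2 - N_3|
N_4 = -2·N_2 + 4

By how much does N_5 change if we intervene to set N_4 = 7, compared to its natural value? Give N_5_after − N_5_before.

2

Intervening sets N_4 = 7 and removes its equation (N_4 = -2·N_2 + 4).
N_3 = 2·N_1 + 2  [with N_1=1]  = 4
N_5 = -3·N_3 + 2·N_4 + 5  [with N_3=4, N_4=7]  = 7
Without intervention: N_2 = -2·N_1 + 1  [with N_1=1]  = -1; N_3 = 2·N_1 + 2  [with N_1=1]  = 4; N_4 = -2·N_2 + 4  [with N_2=-1]  = 6; N_5 = -3·N_3 + 2·N_4 + 5  [with N_3=4, N_4=6]  = 5.
Change = 7 − 5 = 2.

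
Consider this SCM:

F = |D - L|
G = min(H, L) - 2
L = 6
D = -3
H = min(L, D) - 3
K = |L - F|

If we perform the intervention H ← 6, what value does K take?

3

The intervention breaks the incoming arrows to H: H = min(L, D) - 3 no longer applies, and H = 6.
No directed path runs from H to K, so K keeps its natural value.
F = |D - L|  [with D=-3, L=6]  = 9
K = |L - F|  [with L=6, F=9]  = 3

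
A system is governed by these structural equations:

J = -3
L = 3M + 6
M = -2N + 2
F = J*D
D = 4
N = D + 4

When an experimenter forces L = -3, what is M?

do(L=-3) replaces the equation L = 3M + 6 with the constant L = -3.
No directed path runs from L to M, so M keeps its natural value.
N = D + 4  [with D=4]  = 8
M = -2N + 2  [with N=8]  = -14

-14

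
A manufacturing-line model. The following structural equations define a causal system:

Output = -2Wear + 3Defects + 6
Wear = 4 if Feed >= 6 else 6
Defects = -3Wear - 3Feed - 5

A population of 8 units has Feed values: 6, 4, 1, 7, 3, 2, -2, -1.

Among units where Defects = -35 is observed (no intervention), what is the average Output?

-109

Conditioning on Defects=-35 selects the 2 unit(s) with Feed ∈ {6, 4}. Their Output values: -107, -111. Mean = -109.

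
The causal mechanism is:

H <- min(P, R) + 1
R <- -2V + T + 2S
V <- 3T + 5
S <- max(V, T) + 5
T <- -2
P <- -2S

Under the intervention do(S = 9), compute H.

-17

The intervention breaks the incoming arrows to S: S <- max(V, T) + 5 no longer applies, and S = 9.
V = 3T + 5  [with T=-2]  = -1
R = -2V + T + 2S  [with V=-1, T=-2, S=9]  = 18
P = -2S  [with S=9]  = -18
H = min(P, R) + 1  [with P=-18, R=18]  = -17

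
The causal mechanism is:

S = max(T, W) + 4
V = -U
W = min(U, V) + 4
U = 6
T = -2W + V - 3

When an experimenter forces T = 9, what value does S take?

13

Intervening sets T = 9 and removes its equation (T = -2W + V - 3).
V = -U  [with U=6]  = -6
W = min(U, V) + 4  [with U=6, V=-6]  = -2
S = max(T, W) + 4  [with T=9, W=-2]  = 13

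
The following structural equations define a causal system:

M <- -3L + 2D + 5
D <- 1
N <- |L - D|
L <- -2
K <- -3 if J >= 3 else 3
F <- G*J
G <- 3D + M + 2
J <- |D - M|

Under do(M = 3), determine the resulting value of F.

The intervention breaks the incoming arrows to M: M <- -3L + 2D + 5 no longer applies, and M = 3.
G = 3D + M + 2  [with D=1, M=3]  = 8
J = |D - M|  [with D=1, M=3]  = 2
F = G*J  [with G=8, J=2]  = 16

16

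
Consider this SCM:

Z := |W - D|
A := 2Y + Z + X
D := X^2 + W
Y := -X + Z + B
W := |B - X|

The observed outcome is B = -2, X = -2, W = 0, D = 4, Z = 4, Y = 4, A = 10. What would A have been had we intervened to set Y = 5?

12

Intervening sets Y = 5 and removes its equation (Y := -X + Z + B).
W = |B - X|  [with B=-2, X=-2]  = 0
D = X^2 + W  [with X=-2, W=0]  = 4
Z = |W - D|  [with W=0, D=4]  = 4
A = 2Y + Z + X  [with Y=5, Z=4, X=-2]  = 12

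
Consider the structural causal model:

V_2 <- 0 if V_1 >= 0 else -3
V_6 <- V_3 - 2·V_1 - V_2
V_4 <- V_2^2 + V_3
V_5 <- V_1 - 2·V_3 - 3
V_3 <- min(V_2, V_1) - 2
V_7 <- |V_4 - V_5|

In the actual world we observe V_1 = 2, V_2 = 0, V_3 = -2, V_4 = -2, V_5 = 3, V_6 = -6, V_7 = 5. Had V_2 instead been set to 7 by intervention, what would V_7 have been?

Under do(V_2=7), the mechanism V_2 <- 0 if V_1 >= 0 else -3 is discarded; V_2 is fixed at 7.
V_3 = min(V_2, V_1) - 2  [with V_2=7, V_1=2]  = 0
V_4 = V_2^2 + V_3  [with V_2=7, V_3=0]  = 49
V_5 = V_1 - 2·V_3 - 3  [with V_1=2, V_3=0]  = -1
V_7 = |V_4 - V_5|  [with V_4=49, V_5=-1]  = 50

50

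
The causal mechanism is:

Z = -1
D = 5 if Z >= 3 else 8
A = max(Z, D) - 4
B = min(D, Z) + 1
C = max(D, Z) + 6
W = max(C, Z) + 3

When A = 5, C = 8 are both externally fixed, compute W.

11

Setting A = 5, C = 8 by intervention discards those variables' equations.
W = max(C, Z) + 3  [with C=8, Z=-1]  = 11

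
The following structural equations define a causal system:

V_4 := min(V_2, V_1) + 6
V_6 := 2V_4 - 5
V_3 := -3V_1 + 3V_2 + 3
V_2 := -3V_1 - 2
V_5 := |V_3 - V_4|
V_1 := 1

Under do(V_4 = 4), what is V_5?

Intervening sets V_4 = 4 and removes its equation (V_4 := min(V_2, V_1) + 6).
V_2 = -3V_1 - 2  [with V_1=1]  = -5
V_3 = -3V_1 + 3V_2 + 3  [with V_1=1, V_2=-5]  = -15
V_5 = |V_3 - V_4|  [with V_3=-15, V_4=4]  = 19

19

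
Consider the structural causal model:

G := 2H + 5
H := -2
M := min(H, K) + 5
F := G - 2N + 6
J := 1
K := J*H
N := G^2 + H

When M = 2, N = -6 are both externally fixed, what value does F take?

19

Setting M = 2, N = -6 by intervention discards those variables' equations.
G = 2H + 5  [with H=-2]  = 1
F = G - 2N + 6  [with G=1, N=-6]  = 19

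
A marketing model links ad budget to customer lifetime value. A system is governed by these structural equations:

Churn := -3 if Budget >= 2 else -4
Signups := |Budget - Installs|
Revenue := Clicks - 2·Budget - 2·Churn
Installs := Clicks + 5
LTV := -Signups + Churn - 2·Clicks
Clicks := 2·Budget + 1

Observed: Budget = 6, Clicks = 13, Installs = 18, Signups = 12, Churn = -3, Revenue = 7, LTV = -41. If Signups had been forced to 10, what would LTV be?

-39

The intervention breaks the incoming arrows to Signups: Signups := |Budget - Installs| no longer applies, and Signups = 10.
Clicks = 2·Budget + 1  [with Budget=6]  = 13
Churn = -3 if Budget >= 2 else -4  [with Budget=6]  = -3
LTV = -Signups + Churn - 2·Clicks  [with Signups=10, Churn=-3, Clicks=13]  = -39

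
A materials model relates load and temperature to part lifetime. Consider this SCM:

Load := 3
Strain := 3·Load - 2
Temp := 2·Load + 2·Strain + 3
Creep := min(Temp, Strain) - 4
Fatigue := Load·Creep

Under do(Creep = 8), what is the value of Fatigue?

Intervening sets Creep = 8 and removes its equation (Creep := min(Temp, Strain) - 4).
Fatigue = Load·Creep  [with Load=3, Creep=8]  = 24

24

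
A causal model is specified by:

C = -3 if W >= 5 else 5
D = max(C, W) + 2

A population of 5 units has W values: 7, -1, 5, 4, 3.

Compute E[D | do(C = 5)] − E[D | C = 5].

Every unit gets C=5 under the intervention. D values become 9, 7, 7, 7, 7; E[D|do(C=5)] = 7.4.
E[D|C=5] averages over only the 3 units with C=5 (W = -1, 4, 3): D = 7, 7, 7, mean 7.
Difference = 7.4 − 7 = 0.4.

0.4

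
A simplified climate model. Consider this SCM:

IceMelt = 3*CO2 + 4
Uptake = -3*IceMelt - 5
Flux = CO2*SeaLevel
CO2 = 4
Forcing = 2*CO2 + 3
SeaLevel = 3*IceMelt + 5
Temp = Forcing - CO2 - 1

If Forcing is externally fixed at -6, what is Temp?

The intervention breaks the incoming arrows to Forcing: Forcing = 2*CO2 + 3 no longer applies, and Forcing = -6.
Temp = Forcing - CO2 - 1  [with Forcing=-6, CO2=4]  = -11

-11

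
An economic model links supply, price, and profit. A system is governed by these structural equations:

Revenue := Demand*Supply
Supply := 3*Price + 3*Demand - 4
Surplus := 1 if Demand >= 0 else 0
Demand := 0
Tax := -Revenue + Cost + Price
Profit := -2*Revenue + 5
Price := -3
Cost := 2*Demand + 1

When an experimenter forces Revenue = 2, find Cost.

1

The intervention breaks the incoming arrows to Revenue: Revenue := Demand*Supply no longer applies, and Revenue = 2.
Since Cost is not a descendant of the intervened variable, it is unaffected.
Cost = 2*Demand + 1  [with Demand=0]  = 1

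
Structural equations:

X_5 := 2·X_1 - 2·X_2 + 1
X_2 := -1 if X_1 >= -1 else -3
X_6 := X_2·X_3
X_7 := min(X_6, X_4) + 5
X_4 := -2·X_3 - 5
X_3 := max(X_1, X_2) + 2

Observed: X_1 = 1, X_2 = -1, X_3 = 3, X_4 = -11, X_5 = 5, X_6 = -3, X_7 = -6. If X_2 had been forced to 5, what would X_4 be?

-19

Under do(X_2=5), the mechanism X_2 := -1 if X_1 >= -1 else -3 is discarded; X_2 is fixed at 5.
X_3 = max(X_1, X_2) + 2  [with X_1=1, X_2=5]  = 7
X_4 = -2·X_3 - 5  [with X_3=7]  = -19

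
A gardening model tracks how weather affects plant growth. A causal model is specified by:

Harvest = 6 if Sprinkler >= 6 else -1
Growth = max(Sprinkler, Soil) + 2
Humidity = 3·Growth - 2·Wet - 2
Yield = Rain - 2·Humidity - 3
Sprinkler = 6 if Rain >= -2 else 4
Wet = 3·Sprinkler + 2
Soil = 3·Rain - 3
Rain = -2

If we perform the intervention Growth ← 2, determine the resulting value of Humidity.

The intervention breaks the incoming arrows to Growth: Growth = max(Sprinkler, Soil) + 2 no longer applies, and Growth = 2.
Sprinkler = 6 if Rain >= -2 else 4  [with Rain=-2]  = 6
Wet = 3·Sprinkler + 2  [with Sprinkler=6]  = 20
Humidity = 3·Growth - 2·Wet - 2  [with Growth=2, Wet=20]  = -36

-36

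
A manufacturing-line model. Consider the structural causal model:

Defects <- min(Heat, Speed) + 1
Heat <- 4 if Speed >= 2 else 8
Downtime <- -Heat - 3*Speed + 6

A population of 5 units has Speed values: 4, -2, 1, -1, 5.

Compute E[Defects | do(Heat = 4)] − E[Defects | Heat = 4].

Every unit gets Heat=4 under the intervention. Defects values become 5, -1, 2, 0, 5; E[Defects|do(Heat=4)] = 2.2.
Observing Heat=4 restricts to units where Heat's equation naturally yields 4: Speed ∈ {4, 5}. In that subpopulation Defects = 5, 5, mean 5.
Difference = 2.2 − 5 = -2.8.

-2.8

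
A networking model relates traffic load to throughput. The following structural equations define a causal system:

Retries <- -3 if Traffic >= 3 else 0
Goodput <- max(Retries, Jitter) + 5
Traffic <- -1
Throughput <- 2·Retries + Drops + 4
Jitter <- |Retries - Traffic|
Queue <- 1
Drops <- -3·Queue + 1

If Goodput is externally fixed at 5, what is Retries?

0

Under do(Goodput=5), the mechanism Goodput <- max(Retries, Jitter) + 5 is discarded; Goodput is fixed at 5.
Since Retries is not a descendant of the intervened variable, it is unaffected.
Retries = -3 if Traffic >= 3 else 0  [with Traffic=-1]  = 0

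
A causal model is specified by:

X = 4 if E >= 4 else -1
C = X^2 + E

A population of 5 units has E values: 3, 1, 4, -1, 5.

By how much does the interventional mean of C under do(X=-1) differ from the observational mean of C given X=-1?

The intervention sets X=-1 in all 5 units regardless of E. Recomputing C per unit gives 4, 2, 5, 0, 6; average 3.4.
Conditioning on X=-1 selects the 3 unit(s) with E ∈ {3, 1, -1}. Their C values: 4, 2, 0. Mean = 2.
Difference = 3.4 − 2 = 1.4.

1.4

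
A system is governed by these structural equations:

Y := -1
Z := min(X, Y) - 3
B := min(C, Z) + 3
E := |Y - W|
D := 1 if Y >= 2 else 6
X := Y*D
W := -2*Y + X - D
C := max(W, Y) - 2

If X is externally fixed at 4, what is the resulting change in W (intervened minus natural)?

10

The intervention breaks the incoming arrows to X: X := Y*D no longer applies, and X = 4.
D = 1 if Y >= 2 else 6  [with Y=-1]  = 6
W = -2*Y + X - D  [with Y=-1, X=4, D=6]  = 0
Without intervention: D = 1 if Y >= 2 else 6  [with Y=-1]  = 6; X = Y*D  [with Y=-1, D=6]  = -6; W = -2*Y + X - D  [with Y=-1, X=-6, D=6]  = -10.
Change = 0 − (-10) = 10.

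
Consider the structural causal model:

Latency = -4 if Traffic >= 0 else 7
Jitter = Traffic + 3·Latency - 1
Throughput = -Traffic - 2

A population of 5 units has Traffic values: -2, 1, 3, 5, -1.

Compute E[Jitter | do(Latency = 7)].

The intervention sets Latency=7 in all 5 units regardless of Traffic. Recomputing Jitter per unit gives 18, 21, 23, 25, 19; average 21.2.

21.2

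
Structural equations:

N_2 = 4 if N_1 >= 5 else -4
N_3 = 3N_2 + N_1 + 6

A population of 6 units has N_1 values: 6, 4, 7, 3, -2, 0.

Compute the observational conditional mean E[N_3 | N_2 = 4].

24.5

E[N_3|N_2=4] averages over only the 2 units with N_2=4 (N_1 = 6, 7): N_3 = 24, 25, mean 24.5.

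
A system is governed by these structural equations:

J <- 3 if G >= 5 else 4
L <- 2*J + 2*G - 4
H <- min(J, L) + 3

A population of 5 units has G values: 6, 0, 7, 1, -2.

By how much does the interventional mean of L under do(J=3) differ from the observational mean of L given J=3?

-8.2

The intervention sets J=3 in all 5 units regardless of G. Recomputing L per unit gives 14, 2, 16, 4, -2; average 6.8.
Conditioning on J=3 selects the 2 unit(s) with G ∈ {6, 7}. Their L values: 14, 16. Mean = 15.
Difference = 6.8 − 15 = -8.2.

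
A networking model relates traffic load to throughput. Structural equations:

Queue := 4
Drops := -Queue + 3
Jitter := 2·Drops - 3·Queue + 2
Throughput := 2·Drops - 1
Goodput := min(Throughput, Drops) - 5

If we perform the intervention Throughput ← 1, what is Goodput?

Intervening sets Throughput = 1 and removes its equation (Throughput := 2·Drops - 1).
Drops = -Queue + 3  [with Queue=4]  = -1
Goodput = min(Throughput, Drops) - 5  [with Throughput=1, Drops=-1]  = -6

-6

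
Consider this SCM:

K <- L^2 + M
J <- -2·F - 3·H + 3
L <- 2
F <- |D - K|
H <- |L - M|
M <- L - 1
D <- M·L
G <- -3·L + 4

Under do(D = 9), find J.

-8

The intervention breaks the incoming arrows to D: D <- M·L no longer applies, and D = 9.
M = L - 1  [with L=2]  = 1
K = L^2 + M  [with L=2, M=1]  = 5
H = |L - M|  [with L=2, M=1]  = 1
F = |D - K|  [with D=9, K=5]  = 4
J = -2·F - 3·H + 3  [with F=4, H=1]  = -8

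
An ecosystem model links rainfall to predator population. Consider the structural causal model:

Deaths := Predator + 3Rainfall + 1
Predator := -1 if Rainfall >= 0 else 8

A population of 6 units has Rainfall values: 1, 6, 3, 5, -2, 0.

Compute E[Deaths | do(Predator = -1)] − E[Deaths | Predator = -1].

-2.5

Under do(Predator=-1), Predator's equation is replaced by Predator=-1 for every unit. Per-unit Deaths: 3, 18, 9, 15, -6, 0. Mean = 6.5.
Conditioning on Predator=-1 selects the 5 unit(s) with Rainfall ∈ {1, 6, 3, 5, 0}. Their Deaths values: 3, 18, 9, 15, 0. Mean = 9.
Difference = 6.5 − 9 = -2.5.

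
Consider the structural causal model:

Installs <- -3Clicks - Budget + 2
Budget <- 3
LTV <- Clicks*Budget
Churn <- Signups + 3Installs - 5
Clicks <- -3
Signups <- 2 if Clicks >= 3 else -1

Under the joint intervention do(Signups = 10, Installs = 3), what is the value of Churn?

The joint intervention fixes Signups = 10, Installs = 3, removing each variable's own equation.
Churn = Signups + 3Installs - 5  [with Signups=10, Installs=3]  = 14

14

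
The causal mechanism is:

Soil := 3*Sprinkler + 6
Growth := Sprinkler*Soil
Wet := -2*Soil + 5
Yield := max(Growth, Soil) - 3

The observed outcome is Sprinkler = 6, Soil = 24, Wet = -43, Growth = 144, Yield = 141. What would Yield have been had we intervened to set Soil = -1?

do(Soil=-1) replaces the equation Soil := 3*Sprinkler + 6 with the constant Soil = -1.
Growth = Sprinkler*Soil  [with Sprinkler=6, Soil=-1]  = -6
Yield = max(Growth, Soil) - 3  [with Growth=-6, Soil=-1]  = -4

-4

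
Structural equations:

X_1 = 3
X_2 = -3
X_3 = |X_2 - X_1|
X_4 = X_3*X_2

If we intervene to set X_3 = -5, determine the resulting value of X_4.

15

The intervention breaks the incoming arrows to X_3: X_3 = |X_2 - X_1| no longer applies, and X_3 = -5.
X_4 = X_3*X_2  [with X_3=-5, X_2=-3]  = 15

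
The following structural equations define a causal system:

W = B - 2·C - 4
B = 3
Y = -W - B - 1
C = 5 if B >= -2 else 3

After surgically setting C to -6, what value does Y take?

Under do(C=-6), the mechanism C = 5 if B >= -2 else 3 is discarded; C is fixed at -6.
W = B - 2·C - 4  [with B=3, C=-6]  = 11
Y = -W - B - 1  [with W=11, B=3]  = -15

-15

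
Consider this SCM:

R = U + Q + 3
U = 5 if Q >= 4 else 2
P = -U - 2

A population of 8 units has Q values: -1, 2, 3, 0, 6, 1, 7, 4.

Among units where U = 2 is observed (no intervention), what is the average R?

6

Observing U=2 restricts to units where U's equation naturally yields 2: Q ∈ {-1, 2, 3, 0, 1}. In that subpopulation R = 4, 7, 8, 5, 6, mean 6.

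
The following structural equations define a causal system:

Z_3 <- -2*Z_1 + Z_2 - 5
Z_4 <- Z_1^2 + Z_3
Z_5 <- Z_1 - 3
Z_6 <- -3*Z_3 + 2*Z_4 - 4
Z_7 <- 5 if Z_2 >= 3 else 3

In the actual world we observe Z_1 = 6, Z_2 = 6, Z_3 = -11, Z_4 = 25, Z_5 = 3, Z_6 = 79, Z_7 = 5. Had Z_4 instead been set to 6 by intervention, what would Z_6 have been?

41

Under do(Z_4=6), the mechanism Z_4 <- Z_1^2 + Z_3 is discarded; Z_4 is fixed at 6.
Z_3 = -2*Z_1 + Z_2 - 5  [with Z_1=6, Z_2=6]  = -11
Z_6 = -3*Z_3 + 2*Z_4 - 4  [with Z_3=-11, Z_4=6]  = 41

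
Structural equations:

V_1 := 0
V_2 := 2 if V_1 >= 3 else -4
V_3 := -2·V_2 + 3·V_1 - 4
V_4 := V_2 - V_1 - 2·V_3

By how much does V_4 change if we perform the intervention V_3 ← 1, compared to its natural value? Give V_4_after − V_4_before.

6

The intervention breaks the incoming arrows to V_3: V_3 := -2·V_2 + 3·V_1 - 4 no longer applies, and V_3 = 1.
V_2 = 2 if V_1 >= 3 else -4  [with V_1=0]  = -4
V_4 = V_2 - V_1 - 2·V_3  [with V_2=-4, V_1=0, V_3=1]  = -6
Without intervention: V_2 = 2 if V_1 >= 3 else -4  [with V_1=0]  = -4; V_3 = -2·V_2 + 3·V_1 - 4  [with V_2=-4, V_1=0]  = 4; V_4 = V_2 - V_1 - 2·V_3  [with V_2=-4, V_1=0, V_3=4]  = -12.
Change = -6 − (-12) = 6.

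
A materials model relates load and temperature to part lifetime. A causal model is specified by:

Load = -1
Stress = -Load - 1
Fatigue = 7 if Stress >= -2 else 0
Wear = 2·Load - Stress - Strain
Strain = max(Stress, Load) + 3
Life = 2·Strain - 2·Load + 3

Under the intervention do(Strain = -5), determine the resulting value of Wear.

3

The intervention breaks the incoming arrows to Strain: Strain = max(Stress, Load) + 3 no longer applies, and Strain = -5.
Stress = -Load - 1  [with Load=-1]  = 0
Wear = 2·Load - Stress - Strain  [with Load=-1, Stress=0, Strain=-5]  = 3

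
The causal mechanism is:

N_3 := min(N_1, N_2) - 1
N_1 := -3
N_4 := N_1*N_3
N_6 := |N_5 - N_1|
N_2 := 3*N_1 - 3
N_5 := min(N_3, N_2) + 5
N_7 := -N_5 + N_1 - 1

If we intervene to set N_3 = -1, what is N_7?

3

The intervention breaks the incoming arrows to N_3: N_3 := min(N_1, N_2) - 1 no longer applies, and N_3 = -1.
N_2 = 3*N_1 - 3  [with N_1=-3]  = -12
N_5 = min(N_3, N_2) + 5  [with N_3=-1, N_2=-12]  = -7
N_7 = -N_5 + N_1 - 1  [with N_5=-7, N_1=-3]  = 3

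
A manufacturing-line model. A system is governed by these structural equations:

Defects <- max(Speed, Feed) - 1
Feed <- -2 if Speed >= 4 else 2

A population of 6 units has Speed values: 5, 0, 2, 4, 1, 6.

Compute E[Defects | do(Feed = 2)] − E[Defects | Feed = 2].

Every unit gets Feed=2 under the intervention. Defects values become 4, 1, 1, 3, 1, 5; E[Defects|do(Feed=2)] = 2.5.
Observing Feed=2 restricts to units where Feed's equation naturally yields 2: Speed ∈ {0, 2, 1}. In that subpopulation Defects = 1, 1, 1, mean 1.
Difference = 2.5 − 1 = 1.5.

1.5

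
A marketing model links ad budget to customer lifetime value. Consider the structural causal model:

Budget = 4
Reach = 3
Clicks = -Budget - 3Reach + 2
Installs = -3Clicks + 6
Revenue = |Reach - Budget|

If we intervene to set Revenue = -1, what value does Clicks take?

do(Revenue=-1) replaces the equation Revenue = |Reach - Budget| with the constant Revenue = -1.
Clicks is not downstream of the intervention, so its value is determined by the original equations.
Clicks = -Budget - 3Reach + 2  [with Budget=4, Reach=3]  = -11

-11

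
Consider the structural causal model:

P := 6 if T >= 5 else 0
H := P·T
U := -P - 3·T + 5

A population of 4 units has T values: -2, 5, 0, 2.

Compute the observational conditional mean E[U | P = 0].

Observing P=0 restricts to units where P's equation naturally yields 0: T ∈ {-2, 0, 2}. In that subpopulation U = 11, 5, -1, mean 5.

5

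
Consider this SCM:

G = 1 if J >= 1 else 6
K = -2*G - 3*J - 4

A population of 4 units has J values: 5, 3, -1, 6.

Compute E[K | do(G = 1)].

-15.75

do(G=1) breaks G's dependence on J. With G=1 fixed, K across the units is -21, -15, -3, -24, mean -15.75.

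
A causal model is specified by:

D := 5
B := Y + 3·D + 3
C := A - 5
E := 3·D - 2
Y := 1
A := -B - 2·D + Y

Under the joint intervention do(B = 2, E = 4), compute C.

Setting B = 2, E = 4 by intervention discards those variables' equations.
A = -B - 2·D + Y  [with B=2, D=5, Y=1]  = -11
C = A - 5  [with A=-11]  = -16

-16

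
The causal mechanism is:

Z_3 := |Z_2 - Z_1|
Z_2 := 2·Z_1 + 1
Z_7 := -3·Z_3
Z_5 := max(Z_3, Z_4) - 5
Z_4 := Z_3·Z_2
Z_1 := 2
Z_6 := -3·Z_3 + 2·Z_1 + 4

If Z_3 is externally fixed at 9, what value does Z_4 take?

The intervention breaks the incoming arrows to Z_3: Z_3 := |Z_2 - Z_1| no longer applies, and Z_3 = 9.
Z_2 = 2·Z_1 + 1  [with Z_1=2]  = 5
Z_4 = Z_3·Z_2  [with Z_3=9, Z_2=5]  = 45

45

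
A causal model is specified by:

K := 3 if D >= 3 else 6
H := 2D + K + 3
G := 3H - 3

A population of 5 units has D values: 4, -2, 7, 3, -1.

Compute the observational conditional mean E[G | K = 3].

Conditioning on K=3 selects the 3 unit(s) with D ∈ {4, 7, 3}. Their G values: 39, 57, 33. Mean = 43.

43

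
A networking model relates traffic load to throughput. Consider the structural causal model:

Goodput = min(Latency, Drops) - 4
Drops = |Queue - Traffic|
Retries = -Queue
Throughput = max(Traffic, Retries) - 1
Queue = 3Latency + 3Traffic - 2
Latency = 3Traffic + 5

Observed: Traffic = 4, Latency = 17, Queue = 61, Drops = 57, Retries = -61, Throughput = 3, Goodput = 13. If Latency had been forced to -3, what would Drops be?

Under do(Latency=-3), the mechanism Latency = 3Traffic + 5 is discarded; Latency is fixed at -3.
Queue = 3Latency + 3Traffic - 2  [with Latency=-3, Traffic=4]  = 1
Drops = |Queue - Traffic|  [with Queue=1, Traffic=4]  = 3

3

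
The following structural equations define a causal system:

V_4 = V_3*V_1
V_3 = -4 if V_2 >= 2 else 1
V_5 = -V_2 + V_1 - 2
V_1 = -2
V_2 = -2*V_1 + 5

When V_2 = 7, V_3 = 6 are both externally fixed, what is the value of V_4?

Setting V_2 = 7, V_3 = 6 by intervention discards those variables' equations.
V_4 = V_3*V_1  [with V_3=6, V_1=-2]  = -12

-12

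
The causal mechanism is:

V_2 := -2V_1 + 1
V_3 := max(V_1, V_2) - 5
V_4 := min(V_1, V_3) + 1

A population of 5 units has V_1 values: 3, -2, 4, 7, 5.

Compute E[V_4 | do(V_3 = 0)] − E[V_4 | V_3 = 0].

Under do(V_3=0), V_3's equation is replaced by V_3=0 for every unit. Per-unit V_4: 1, -1, 1, 1, 1. Mean = 0.6.
E[V_4|V_3=0] averages over only the 2 units with V_3=0 (V_1 = -2, 5): V_4 = -1, 1, mean 0.
Difference = 0.6 − 0 = 0.6.

0.6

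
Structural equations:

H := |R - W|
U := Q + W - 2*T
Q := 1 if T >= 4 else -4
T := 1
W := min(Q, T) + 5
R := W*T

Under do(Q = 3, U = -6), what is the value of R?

6

The joint intervention fixes Q = 3, U = -6, removing each variable's own equation.
W = min(Q, T) + 5  [with Q=3, T=1]  = 6
R = W*T  [with W=6, T=1]  = 6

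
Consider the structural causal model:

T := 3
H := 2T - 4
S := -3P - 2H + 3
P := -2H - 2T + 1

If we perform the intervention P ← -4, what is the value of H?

2

Under do(P=-4), the mechanism P := -2H - 2T + 1 is discarded; P is fixed at -4.
Since H is not a descendant of the intervened variable, it is unaffected.
H = 2T - 4  [with T=3]  = 2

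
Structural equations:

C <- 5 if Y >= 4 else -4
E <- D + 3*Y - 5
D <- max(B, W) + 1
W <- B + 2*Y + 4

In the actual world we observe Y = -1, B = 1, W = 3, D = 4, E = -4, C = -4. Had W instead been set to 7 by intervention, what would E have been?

0

do(W=7) replaces the equation W <- B + 2*Y + 4 with the constant W = 7.
D = max(B, W) + 1  [with B=1, W=7]  = 8
E = D + 3*Y - 5  [with D=8, Y=-1]  = 0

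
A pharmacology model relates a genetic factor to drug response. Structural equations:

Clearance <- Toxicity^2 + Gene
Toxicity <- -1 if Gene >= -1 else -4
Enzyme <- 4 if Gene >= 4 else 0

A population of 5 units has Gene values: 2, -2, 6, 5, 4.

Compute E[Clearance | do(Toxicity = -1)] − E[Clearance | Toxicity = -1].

-1.25

do(Toxicity=-1) breaks Toxicity's dependence on Gene. With Toxicity=-1 fixed, Clearance across the units is 3, -1, 7, 6, 5, mean 4.
Conditioning on Toxicity=-1 selects the 4 unit(s) with Gene ∈ {2, 6, 5, 4}. Their Clearance values: 3, 7, 6, 5. Mean = 5.25.
Difference = 4 − 5.25 = -1.25.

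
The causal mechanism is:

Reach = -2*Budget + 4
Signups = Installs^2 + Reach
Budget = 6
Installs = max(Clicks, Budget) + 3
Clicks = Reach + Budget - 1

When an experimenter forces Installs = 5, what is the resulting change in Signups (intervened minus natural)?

Intervening sets Installs = 5 and removes its equation (Installs = max(Clicks, Budget) + 3).
Reach = -2*Budget + 4  [with Budget=6]  = -8
Signups = Installs^2 + Reach  [with Installs=5, Reach=-8]  = 17
Without intervention: Reach = -2*Budget + 4  [with Budget=6]  = -8; Clicks = Reach + Budget - 1  [with Reach=-8, Budget=6]  = -3; Installs = max(Clicks, Budget) + 3  [with Clicks=-3, Budget=6]  = 9; Signups = Installs^2 + Reach  [with Installs=9, Reach=-8]  = 73.
Change = 17 − 73 = -56.

-56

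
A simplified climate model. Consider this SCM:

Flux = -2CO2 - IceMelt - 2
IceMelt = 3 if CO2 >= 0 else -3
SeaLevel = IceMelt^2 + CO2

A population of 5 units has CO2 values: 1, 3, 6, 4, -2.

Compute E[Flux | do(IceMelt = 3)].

-9.8

The intervention sets IceMelt=3 in all 5 units regardless of CO2. Recomputing Flux per unit gives -7, -11, -17, -13, -1; average -9.8.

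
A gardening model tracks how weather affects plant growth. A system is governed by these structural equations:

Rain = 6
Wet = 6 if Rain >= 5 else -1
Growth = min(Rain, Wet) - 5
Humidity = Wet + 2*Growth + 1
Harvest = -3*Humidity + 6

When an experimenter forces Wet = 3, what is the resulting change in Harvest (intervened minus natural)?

do(Wet=3) replaces the equation Wet = 6 if Rain >= 5 else -1 with the constant Wet = 3.
Growth = min(Rain, Wet) - 5  [with Rain=6, Wet=3]  = -2
Humidity = Wet + 2*Growth + 1  [with Wet=3, Growth=-2]  = 0
Harvest = -3*Humidity + 6  [with Humidity=0]  = 6
Without intervention: Wet = 6 if Rain >= 5 else -1  [with Rain=6]  = 6; Growth = min(Rain, Wet) - 5  [with Rain=6, Wet=6]  = 1; Humidity = Wet + 2*Growth + 1  [with Wet=6, Growth=1]  = 9; Harvest = -3*Humidity + 6  [with Humidity=9]  = -21.
Change = 6 − (-21) = 27.

27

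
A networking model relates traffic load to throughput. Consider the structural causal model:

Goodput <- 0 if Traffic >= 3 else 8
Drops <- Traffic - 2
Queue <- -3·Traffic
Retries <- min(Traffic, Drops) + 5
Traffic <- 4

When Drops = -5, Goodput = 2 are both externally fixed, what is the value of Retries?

The joint intervention fixes Drops = -5, Goodput = 2, removing each variable's own equation.
Retries = min(Traffic, Drops) + 5  [with Traffic=4, Drops=-5]  = 0

0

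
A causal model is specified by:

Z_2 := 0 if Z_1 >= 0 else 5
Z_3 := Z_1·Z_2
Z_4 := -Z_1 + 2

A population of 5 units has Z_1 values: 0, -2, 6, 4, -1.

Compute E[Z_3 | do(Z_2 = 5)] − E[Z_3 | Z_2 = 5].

The intervention sets Z_2=5 in all 5 units regardless of Z_1. Recomputing Z_3 per unit gives 0, -10, 30, 20, -5; average 7.
Observing Z_2=5 restricts to units where Z_2's equation naturally yields 5: Z_1 ∈ {-2, -1}. In that subpopulation Z_3 = -10, -5, mean -7.5.
Difference = 7 − (-7.5) = 14.5.

14.5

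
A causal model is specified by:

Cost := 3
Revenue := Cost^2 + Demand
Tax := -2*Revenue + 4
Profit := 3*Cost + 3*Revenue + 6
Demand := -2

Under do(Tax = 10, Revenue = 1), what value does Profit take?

The joint intervention fixes Tax = 10, Revenue = 1, removing each variable's own equation.
Profit = 3*Cost + 3*Revenue + 6  [with Cost=3, Revenue=1]  = 18

18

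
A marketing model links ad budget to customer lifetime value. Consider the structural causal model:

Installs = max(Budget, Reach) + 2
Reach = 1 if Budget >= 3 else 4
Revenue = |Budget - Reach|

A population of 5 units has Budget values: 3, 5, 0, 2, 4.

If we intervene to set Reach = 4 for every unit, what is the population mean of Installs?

Under do(Reach=4), Reach's equation is replaced by Reach=4 for every unit. Per-unit Installs: 6, 7, 6, 6, 6. Mean = 6.2.

6.2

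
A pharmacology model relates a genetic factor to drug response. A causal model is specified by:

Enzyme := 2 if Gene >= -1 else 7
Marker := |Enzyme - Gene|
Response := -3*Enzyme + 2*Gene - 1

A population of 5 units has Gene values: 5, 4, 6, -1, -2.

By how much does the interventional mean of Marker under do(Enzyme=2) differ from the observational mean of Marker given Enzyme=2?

0.2

The intervention sets Enzyme=2 in all 5 units regardless of Gene. Recomputing Marker per unit gives 3, 2, 4, 3, 4; average 3.2.
Conditioning on Enzyme=2 selects the 4 unit(s) with Gene ∈ {5, 4, 6, -1}. Their Marker values: 3, 2, 4, 3. Mean = 3.
Difference = 3.2 − 3 = 0.2.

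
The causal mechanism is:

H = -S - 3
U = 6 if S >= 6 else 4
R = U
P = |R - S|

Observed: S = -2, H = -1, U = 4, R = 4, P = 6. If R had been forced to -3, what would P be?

Intervening sets R = -3 and removes its equation (R = U).
P = |R - S|  [with R=-3, S=-2]  = 1

1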